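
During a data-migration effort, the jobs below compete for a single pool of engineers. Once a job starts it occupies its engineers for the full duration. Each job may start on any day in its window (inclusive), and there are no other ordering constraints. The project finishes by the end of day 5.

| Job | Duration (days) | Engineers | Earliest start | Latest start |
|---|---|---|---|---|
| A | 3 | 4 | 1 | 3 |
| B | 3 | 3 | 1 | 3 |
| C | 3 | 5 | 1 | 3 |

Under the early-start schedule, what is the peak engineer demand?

Early-start schedule: A@1, B@1, C@1.
Load per day: day 1: 12, day 2: 12, day 3: 12, day 4: 0, day 5: 0.
Peak is 12.

12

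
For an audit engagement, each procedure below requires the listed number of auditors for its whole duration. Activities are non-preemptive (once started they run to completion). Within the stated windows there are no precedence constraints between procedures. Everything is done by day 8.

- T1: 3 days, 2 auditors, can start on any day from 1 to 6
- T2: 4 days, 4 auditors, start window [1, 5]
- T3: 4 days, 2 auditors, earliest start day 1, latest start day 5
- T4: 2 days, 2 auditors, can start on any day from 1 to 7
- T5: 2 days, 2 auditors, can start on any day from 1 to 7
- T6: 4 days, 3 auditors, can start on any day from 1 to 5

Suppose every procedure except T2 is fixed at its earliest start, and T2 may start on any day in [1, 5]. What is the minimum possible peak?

11

T2@1: d1:15  d2:15  d3:11  d4:9  d5:0  d6:0  d7:0  d8:0 → peak 15
T2@2: d1:11  d2:15  d3:11  d4:9  d5:4  d6:0  d7:0  d8:0 → peak 15
T2@3: d1:11  d2:11  d3:11  d4:9  d5:4  d6:4  d7:0  d8:0 → peak 11
T2@4: d1:11  d2:11  d3:7  d4:9  d5:4  d6:4  d7:4  d8:0 → peak 11
T2@5: d1:11  d2:11  d3:7  d4:5  d5:4  d6:4  d7:4  d8:4 → peak 11
Best is T2@3, peak 11.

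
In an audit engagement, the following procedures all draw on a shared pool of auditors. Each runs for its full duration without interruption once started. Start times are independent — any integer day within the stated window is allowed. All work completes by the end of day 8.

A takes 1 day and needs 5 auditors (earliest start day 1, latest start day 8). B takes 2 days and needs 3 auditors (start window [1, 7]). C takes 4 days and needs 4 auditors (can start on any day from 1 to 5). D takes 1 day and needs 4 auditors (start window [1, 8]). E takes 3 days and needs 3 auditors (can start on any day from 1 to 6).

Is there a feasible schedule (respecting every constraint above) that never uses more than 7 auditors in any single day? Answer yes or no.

yes

Schedule A@1, B@2, C@2, D@6, E@4: d1:5  d2:7  d3:7  d4:7  d5:7  d6:7  d7:0  d8:0 — peak 7 ≤ 7.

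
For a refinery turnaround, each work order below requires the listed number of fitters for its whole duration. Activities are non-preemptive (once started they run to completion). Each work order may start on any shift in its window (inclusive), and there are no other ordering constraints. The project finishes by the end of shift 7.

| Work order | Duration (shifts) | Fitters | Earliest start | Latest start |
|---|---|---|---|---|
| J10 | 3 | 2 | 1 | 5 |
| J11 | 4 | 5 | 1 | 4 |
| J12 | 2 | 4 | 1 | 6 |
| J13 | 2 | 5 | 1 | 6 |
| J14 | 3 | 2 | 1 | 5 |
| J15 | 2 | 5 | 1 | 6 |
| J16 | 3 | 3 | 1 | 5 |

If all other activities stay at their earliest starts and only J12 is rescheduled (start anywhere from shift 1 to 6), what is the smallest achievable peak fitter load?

22

J12@1: s1:26  s2:26  s3:12  s4:5  s5:0  s6:0  s7:0 → peak 26
J12@2: s1:22  s2:26  s3:16  s4:5  s5:0  s6:0  s7:0 → peak 26
J12@3: s1:22  s2:22  s3:16  s4:9  s5:0  s6:0  s7:0 → peak 22
J12@4: s1:22  s2:22  s3:12  s4:9  s5:4  s6:0  s7:0 → peak 22
J12@5: s1:22  s2:22  s3:12  s4:5  s5:4  s6:4  s7:0 → peak 22
J12@6: s1:22  s2:22  s3:12  s4:5  s5:0  s6:4  s7:4 → peak 22
Best is J12@3, peak 22.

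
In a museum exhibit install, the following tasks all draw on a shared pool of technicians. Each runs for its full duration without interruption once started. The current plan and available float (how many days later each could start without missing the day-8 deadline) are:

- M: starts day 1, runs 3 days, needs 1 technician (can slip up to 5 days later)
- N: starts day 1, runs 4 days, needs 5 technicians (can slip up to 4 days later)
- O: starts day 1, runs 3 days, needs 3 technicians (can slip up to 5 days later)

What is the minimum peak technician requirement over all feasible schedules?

5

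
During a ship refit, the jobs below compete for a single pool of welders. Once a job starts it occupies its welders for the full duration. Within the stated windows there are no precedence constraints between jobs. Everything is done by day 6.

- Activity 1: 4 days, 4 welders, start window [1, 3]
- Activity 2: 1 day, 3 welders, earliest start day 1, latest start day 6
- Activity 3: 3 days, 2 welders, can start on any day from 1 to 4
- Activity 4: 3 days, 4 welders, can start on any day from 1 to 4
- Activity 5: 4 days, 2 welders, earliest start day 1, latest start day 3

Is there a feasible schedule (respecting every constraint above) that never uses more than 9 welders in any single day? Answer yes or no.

no

The minimum achievable peak is 10; 9 < 10, so no feasible schedule stays within the cap.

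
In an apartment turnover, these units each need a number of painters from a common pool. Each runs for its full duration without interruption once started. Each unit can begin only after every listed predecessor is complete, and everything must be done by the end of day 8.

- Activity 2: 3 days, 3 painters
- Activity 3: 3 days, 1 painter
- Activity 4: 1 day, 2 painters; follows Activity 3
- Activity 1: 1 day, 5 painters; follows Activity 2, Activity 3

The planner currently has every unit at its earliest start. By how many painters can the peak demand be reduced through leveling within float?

2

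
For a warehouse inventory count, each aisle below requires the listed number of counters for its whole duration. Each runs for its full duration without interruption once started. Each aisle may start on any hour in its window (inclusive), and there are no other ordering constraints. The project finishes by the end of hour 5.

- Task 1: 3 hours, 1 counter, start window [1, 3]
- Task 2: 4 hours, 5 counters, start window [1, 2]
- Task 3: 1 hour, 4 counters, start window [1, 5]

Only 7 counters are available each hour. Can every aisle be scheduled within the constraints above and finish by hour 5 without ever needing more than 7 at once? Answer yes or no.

Schedule Task 1@1, Task 2@1, Task 3@5: h1:6  h2:6  h3:6  h4:5  h5:4 — peak 6 ≤ 7.

yes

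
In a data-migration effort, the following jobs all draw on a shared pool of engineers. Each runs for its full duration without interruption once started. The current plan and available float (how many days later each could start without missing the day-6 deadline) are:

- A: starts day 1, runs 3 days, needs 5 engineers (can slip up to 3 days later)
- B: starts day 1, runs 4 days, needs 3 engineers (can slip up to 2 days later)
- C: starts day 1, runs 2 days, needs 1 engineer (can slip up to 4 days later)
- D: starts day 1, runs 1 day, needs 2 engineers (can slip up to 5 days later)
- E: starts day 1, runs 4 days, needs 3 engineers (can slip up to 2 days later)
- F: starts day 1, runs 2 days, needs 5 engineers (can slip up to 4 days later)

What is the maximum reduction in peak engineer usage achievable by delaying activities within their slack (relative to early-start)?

8

Early-start peak: d1:19  d2:17  d3:11  d4:6  d5:0  d6:0 ⇒ 19.
Leveled (A@1, B@1, C@1, D@1, E@3, F@4): d1:11  d2:9  d3:11  d4:11  d5:8  d6:3 ⇒ 11.
Reduction 19 − 11 = 8.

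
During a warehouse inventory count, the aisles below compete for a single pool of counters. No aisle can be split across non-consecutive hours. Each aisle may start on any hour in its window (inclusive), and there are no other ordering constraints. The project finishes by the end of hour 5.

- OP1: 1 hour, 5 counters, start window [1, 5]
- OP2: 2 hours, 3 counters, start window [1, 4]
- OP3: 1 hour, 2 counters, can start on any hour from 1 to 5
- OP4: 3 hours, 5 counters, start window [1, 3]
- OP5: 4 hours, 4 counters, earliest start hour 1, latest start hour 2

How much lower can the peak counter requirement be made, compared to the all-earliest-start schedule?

Early-start peak: h1:19  h2:12  h3:9  h4:4  h5:0 ⇒ 19.
Leveled (OP1@1, OP2@1, OP3@2, OP4@3, OP5@2): h1:8  h2:9  h3:9  h4:9  h5:9 ⇒ 9.
Reduction 19 − 9 = 10.

10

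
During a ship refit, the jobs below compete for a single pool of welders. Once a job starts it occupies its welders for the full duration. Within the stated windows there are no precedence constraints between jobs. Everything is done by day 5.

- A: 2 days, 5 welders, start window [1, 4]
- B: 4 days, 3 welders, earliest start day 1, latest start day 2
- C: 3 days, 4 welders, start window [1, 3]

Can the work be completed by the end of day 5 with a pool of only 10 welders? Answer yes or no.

yes

Schedule A@1, B@1, C@3: d1:8  d2:8  d3:7  d4:7  d5:4 — peak 8 ≤ 10.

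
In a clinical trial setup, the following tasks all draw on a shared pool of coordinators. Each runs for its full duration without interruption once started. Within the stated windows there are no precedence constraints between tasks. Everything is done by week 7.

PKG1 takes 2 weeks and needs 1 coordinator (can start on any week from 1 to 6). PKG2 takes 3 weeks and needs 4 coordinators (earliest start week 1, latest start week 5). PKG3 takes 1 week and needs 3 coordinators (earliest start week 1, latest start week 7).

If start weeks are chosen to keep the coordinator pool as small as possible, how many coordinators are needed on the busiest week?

4

Early-start (PKG1@1, PKG2@1, PKG3@1) gives peak 8: w1:8  w2:5  w3:4  w4:0  w5:0  w6:0  w7:0.
Shift PKG2→3.
Schedule PKG1@1, PKG2@3, PKG3@1: w1:4  w2:1  w3:4  w4:4  w5:4  w6:0  w7:0 — peak 4.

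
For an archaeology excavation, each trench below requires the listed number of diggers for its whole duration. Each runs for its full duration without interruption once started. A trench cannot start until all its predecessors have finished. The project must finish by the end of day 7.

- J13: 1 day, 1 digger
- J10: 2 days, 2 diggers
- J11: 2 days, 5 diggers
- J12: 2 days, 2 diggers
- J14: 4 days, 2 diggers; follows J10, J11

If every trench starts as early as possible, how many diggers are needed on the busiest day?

Early-start schedule: J13@1, J10@1, J11@1, J12@1, J14@3.
Load per day: day 1: 10, day 2: 9, day 3: 2, day 4: 2, day 5: 2, day 6: 2, day 7: 0.
Peak is 10.

10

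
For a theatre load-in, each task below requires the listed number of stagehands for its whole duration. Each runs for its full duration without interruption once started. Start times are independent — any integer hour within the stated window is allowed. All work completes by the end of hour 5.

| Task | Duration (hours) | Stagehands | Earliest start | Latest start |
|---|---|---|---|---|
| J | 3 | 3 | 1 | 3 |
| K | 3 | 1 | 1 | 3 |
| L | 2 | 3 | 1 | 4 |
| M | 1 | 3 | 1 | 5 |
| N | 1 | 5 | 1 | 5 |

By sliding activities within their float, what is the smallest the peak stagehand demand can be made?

6

Early-start (J@1, K@1, L@1, M@1, N@1) gives peak 15: h1:15  h2:7  h3:4  h4:0  h5:0.
Shift K→3, M→4, N→5.
Schedule J@1, K@3, L@1, M@4, N@5: h1:6  h2:6  h3:4  h4:4  h5:6 — peak 6.
Total stagehand-hours = 26 over 5 hours ⇒ peak ≥ ⌈26/5⌉ = 6, so 6 is optimal.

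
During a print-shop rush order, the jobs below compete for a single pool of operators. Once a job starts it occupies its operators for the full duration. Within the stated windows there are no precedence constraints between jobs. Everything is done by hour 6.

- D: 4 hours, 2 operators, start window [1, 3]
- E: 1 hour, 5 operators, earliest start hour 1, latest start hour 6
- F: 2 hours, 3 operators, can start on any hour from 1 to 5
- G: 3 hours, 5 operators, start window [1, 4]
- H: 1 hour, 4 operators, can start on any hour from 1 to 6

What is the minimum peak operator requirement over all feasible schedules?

7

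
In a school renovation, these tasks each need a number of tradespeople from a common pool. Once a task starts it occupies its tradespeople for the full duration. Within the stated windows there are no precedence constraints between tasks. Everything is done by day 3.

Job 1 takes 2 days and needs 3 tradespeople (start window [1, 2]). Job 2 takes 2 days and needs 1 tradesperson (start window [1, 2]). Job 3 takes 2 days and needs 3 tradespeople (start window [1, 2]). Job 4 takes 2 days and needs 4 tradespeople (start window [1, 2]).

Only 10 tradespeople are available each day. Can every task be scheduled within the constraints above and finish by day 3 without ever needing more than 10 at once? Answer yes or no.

The minimum achievable peak is 11; 10 < 11, so no feasible schedule stays within the cap.

no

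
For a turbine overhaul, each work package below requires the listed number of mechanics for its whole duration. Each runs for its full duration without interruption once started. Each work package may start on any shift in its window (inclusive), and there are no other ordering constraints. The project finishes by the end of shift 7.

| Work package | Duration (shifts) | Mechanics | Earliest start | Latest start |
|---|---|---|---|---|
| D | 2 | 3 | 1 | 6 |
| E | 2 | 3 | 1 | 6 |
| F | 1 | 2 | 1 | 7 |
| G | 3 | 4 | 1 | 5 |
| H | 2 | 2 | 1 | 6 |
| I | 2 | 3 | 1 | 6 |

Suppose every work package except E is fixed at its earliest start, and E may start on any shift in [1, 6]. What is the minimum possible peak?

14

E@1: s1:17  s2:15  s3:4  s4:0  s5:0  s6:0  s7:0 → peak 17
E@2: s1:14  s2:15  s3:7  s4:0  s5:0  s6:0  s7:0 → peak 15
E@3: s1:14  s2:12  s3:7  s4:3  s5:0  s6:0  s7:0 → peak 14
E@4: s1:14  s2:12  s3:4  s4:3  s5:3  s6:0  s7:0 → peak 14
E@5: s1:14  s2:12  s3:4  s4:0  s5:3  s6:3  s7:0 → peak 14
E@6: s1:14  s2:12  s3:4  s4:0  s5:0  s6:3  s7:3 → peak 14
Best is E@3, peak 14.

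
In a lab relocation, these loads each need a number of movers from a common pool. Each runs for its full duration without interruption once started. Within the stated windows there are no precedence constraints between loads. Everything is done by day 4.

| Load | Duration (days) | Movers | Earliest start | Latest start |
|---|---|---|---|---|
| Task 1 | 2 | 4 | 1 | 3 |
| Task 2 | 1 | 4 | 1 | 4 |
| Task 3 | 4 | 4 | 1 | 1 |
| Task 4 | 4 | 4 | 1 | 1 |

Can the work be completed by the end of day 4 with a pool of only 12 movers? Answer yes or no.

Schedule Task 1@1, Task 2@3, Task 3@1, Task 4@1: d1:12  d2:12  d3:12  d4:8 — peak 12 ≤ 12.

yes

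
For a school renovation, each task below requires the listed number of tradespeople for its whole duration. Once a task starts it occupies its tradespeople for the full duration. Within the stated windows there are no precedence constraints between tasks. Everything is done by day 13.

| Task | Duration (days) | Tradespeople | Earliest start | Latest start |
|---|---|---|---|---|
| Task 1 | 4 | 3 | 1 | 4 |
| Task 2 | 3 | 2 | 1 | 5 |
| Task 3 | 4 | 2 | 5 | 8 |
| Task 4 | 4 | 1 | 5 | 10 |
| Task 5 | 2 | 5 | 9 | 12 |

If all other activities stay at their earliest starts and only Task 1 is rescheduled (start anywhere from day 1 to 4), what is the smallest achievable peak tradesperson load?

Task 1@1: d1:5  d2:5  d3:5  d4:3  d5:3  d6:3  d7:3  d8:3  d9:5  d10:5  d11:0  d12:0  d13:0 → peak 5
Task 1@2: d1:2  d2:5  d3:5  d4:3  d5:6  d6:3  d7:3  d8:3  d9:5  d10:5  d11:0  d12:0  d13:0 → peak 6
Task 1@3: d1:2  d2:2  d3:5  d4:3  d5:6  d6:6  d7:3  d8:3  d9:5  d10:5  d11:0  d12:0  d13:0 → peak 6
Task 1@4: d1:2  d2:2  d3:2  d4:3  d5:6  d6:6  d7:6  d8:3  d9:5  d10:5  d11:0  d12:0  d13:0 → peak 6
Best is Task 1@1, peak 5.

5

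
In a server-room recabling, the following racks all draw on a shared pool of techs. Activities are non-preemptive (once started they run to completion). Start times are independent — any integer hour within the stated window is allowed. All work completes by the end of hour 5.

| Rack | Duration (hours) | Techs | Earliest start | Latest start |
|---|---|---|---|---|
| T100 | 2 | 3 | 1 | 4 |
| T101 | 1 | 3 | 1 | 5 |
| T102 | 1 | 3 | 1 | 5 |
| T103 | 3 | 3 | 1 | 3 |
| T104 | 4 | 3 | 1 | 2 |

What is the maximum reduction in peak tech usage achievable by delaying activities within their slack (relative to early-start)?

Early-start peak: h1:15  h2:9  h3:6  h4:3  h5:0 ⇒ 15.
Leveled (T100@1, T101@1, T102@1, T103@2, T104@2): h1:9  h2:9  h3:6  h4:6  h5:3 ⇒ 9.
Reduction 15 − 9 = 6.

6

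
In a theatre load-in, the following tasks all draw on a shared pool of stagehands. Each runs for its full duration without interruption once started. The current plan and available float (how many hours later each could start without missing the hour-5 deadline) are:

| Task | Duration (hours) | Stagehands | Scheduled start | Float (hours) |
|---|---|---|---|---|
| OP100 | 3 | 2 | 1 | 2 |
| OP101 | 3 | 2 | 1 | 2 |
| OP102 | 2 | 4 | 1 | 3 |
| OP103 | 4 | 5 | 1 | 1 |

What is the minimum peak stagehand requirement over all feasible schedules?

9

Early-start (OP100@1, OP101@1, OP102@1, OP103@1) gives peak 13: h1:13  h2:13  h3:9  h4:5  h5:0.
Shift OP102→4.
Schedule OP100@1, OP101@1, OP102@4, OP103@1: h1:9  h2:9  h3:9  h4:9  h5:4 — peak 9.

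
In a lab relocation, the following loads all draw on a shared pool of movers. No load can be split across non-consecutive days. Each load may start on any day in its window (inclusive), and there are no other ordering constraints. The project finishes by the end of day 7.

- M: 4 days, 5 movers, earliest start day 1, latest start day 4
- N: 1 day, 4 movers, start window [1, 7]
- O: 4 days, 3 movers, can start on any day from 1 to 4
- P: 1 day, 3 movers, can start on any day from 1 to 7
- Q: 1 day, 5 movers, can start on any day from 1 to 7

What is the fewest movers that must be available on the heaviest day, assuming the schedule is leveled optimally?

8

Early-start (M@1, N@1, O@1, P@1, Q@1) gives peak 20: d1:20  d2:8  d3:8  d4:8  d5:0  d6:0  d7:0.
Shift N→5, P→5, Q→6.
Schedule M@1, N@5, O@1, P@5, Q@6: d1:8  d2:8  d3:8  d4:8  d5:7  d6:5  d7:0 — peak 8.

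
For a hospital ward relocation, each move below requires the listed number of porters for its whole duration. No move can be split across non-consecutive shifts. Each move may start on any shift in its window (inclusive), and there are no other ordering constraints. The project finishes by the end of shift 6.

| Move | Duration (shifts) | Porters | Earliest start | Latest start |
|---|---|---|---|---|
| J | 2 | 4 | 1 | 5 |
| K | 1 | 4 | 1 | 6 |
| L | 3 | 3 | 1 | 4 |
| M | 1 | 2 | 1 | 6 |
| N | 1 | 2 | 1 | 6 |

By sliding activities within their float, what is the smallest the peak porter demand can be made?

5

Early-start (J@1, K@1, L@1, M@1, N@1) gives peak 15: s1:15  s2:7  s3:3  s4:0  s5:0  s6:0.
Shift K→3, L→4, M→4, N→5.
Schedule J@1, K@3, L@4, M@4, N@5: s1:4  s2:4  s3:4  s4:5  s5:5  s6:3 — peak 5.
Total porter-shifts = 25 over 6 shifts ⇒ peak ≥ ⌈25/6⌉ = 5, so 5 is optimal.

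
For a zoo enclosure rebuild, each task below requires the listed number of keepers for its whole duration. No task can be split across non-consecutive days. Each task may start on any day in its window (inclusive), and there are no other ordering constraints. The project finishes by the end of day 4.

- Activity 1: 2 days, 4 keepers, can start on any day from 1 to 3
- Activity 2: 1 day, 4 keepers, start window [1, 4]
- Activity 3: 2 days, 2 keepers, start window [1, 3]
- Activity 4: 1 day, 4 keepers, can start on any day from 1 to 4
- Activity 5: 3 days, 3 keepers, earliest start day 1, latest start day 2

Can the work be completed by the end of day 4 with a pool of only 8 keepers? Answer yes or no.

The minimum achievable peak is 9; 8 < 9, so no feasible schedule stays within the cap.

no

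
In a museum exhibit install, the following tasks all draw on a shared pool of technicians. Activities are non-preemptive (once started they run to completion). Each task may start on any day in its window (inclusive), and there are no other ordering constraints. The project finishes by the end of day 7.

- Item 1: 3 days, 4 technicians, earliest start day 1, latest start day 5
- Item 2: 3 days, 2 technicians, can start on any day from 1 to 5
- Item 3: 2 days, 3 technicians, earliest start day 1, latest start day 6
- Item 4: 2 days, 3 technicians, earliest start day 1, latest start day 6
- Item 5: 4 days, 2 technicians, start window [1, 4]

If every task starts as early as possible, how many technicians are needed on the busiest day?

14

Early-start schedule: Item 1@1, Item 2@1, Item 3@1, Item 4@1, Item 5@1.
Load per day: day 1: 14, day 2: 14, day 3: 8, day 4: 2, day 5: 0, day 6: 0, day 7: 0.
Peak is 14.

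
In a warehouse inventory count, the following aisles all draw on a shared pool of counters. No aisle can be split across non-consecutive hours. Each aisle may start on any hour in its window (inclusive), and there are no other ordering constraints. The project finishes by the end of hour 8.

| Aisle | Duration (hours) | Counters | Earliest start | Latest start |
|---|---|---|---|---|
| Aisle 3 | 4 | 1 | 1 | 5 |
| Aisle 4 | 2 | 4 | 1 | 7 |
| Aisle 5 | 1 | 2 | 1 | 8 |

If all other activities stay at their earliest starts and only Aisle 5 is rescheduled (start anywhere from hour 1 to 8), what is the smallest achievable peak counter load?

5

Aisle 5@1: h1:7  h2:5  h3:1  h4:1  h5:0  h6:0  h7:0  h8:0 → peak 7
Aisle 5@2: h1:5  h2:7  h3:1  h4:1  h5:0  h6:0  h7:0  h8:0 → peak 7
Aisle 5@3: h1:5  h2:5  h3:3  h4:1  h5:0  h6:0  h7:0  h8:0 → peak 5
Aisle 5@4: h1:5  h2:5  h3:1  h4:3  h5:0  h6:0  h7:0  h8:0 → peak 5
Aisle 5@5: h1:5  h2:5  h3:1  h4:1  h5:2  h6:0  h7:0  h8:0 → peak 5
Aisle 5@6: h1:5  h2:5  h3:1  h4:1  h5:0  h6:2  h7:0  h8:0 → peak 5
Aisle 5@7: h1:5  h2:5  h3:1  h4:1  h5:0  h6:0  h7:2  h8:0 → peak 5
Aisle 5@8: h1:5  h2:5  h3:1  h4:1  h5:0  h6:0  h7:0  h8:2 → peak 5
Best is Aisle 5@3, peak 5.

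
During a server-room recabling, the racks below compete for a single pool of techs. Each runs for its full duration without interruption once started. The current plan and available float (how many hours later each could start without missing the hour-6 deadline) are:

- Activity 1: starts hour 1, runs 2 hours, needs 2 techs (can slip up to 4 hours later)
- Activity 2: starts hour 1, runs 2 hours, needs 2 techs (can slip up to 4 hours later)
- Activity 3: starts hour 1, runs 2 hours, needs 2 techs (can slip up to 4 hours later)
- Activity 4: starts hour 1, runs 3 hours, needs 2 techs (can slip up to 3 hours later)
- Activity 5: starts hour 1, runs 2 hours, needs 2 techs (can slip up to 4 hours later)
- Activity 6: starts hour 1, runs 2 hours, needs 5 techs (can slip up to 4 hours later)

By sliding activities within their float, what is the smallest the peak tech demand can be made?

Early-start (Activity 1@1, Activity 2@1, Activity 3@1, Activity 4@1, Activity 5@1, Activity 6@1) gives peak 15: h1:15  h2:15  h3:2  h4:0  h5:0  h6:0.
Shift Activity 3→3, Activity 5→3, Activity 6→5.
Schedule Activity 1@1, Activity 2@1, Activity 3@3, Activity 4@1, Activity 5@3, Activity 6@5: h1:6  h2:6  h3:6  h4:4  h5:5  h6:5 — peak 6.
Total tech-hours = 32 over 6 hours ⇒ peak ≥ ⌈32/6⌉ = 6, so 6 is optimal.

6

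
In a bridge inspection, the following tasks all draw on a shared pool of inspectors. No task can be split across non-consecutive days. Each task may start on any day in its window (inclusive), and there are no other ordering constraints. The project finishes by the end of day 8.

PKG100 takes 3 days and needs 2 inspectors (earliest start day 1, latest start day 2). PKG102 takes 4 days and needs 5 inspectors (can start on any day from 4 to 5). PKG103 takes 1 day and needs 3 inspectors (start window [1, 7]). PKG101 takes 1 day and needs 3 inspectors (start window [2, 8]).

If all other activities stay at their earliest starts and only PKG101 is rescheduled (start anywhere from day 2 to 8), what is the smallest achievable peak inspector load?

PKG101@2: d1:5  d2:5  d3:2  d4:5  d5:5  d6:5  d7:5  d8:0 → peak 5
PKG101@3: d1:5  d2:2  d3:5  d4:5  d5:5  d6:5  d7:5  d8:0 → peak 5
PKG101@4: d1:5  d2:2  d3:2  d4:8  d5:5  d6:5  d7:5  d8:0 → peak 8
PKG101@5: d1:5  d2:2  d3:2  d4:5  d5:8  d6:5  d7:5  d8:0 → peak 8
PKG101@6: d1:5  d2:2  d3:2  d4:5  d5:5  d6:8  d7:5  d8:0 → peak 8
PKG101@7: d1:5  d2:2  d3:2  d4:5  d5:5  d6:5  d7:8  d8:0 → peak 8
PKG101@8: d1:5  d2:2  d3:2  d4:5  d5:5  d6:5  d7:5  d8:3 → peak 5
Best is PKG101@2, peak 5.

5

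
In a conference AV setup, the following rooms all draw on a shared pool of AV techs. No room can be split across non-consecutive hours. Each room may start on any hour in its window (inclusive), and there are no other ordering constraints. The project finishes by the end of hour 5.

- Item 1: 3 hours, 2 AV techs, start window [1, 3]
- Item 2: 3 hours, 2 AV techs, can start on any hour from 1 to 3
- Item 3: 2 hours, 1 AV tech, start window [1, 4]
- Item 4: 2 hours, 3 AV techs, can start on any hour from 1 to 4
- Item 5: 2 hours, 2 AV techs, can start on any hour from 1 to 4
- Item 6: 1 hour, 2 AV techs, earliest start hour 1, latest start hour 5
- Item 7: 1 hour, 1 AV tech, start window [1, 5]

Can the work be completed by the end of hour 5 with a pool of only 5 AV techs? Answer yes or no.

Total AV tech-hours = 27; over 5 hours the average is 27/5 > 5, so some hour must exceed 5.

no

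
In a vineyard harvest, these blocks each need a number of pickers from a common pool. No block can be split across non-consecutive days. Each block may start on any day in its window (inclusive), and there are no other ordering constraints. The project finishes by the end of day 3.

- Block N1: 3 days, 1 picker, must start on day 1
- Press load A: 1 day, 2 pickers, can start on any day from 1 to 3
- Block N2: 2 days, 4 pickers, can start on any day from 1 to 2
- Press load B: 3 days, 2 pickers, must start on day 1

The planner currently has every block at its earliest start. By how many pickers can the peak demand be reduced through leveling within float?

2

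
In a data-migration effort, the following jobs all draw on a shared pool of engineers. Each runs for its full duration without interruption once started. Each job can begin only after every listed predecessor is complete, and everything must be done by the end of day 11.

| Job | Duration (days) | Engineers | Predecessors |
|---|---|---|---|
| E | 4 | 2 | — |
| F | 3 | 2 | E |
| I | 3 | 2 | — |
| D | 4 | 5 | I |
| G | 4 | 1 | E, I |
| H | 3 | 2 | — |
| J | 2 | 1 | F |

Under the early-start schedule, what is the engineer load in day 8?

At early start, day 8 has: G, J.
Demand: 1 + 1 = 2.

2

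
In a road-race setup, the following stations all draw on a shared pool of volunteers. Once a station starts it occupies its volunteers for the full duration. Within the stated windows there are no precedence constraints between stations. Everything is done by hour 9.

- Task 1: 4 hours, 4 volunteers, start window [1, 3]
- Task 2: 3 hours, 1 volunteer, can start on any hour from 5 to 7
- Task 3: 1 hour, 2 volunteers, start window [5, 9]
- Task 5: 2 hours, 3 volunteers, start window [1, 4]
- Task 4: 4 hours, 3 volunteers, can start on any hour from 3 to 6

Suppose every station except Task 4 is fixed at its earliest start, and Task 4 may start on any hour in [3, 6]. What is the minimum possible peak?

7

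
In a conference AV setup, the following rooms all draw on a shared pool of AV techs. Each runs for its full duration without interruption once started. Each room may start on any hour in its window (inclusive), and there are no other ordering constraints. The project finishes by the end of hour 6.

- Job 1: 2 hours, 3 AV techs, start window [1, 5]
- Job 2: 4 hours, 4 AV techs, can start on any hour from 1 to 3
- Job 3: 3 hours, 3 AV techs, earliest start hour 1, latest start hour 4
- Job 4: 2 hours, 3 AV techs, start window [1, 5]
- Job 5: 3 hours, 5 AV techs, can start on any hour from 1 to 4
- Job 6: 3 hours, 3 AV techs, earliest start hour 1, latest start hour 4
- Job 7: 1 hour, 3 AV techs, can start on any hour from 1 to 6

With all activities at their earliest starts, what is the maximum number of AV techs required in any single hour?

Early-start schedule: Job 1@1, Job 2@1, Job 3@1, Job 4@1, Job 5@1, Job 6@1, Job 7@1.
Load per hour: hour 1: 24, hour 2: 21, hour 3: 15, hour 4: 4, hour 5: 0, hour 6: 0.
Peak is 24.

24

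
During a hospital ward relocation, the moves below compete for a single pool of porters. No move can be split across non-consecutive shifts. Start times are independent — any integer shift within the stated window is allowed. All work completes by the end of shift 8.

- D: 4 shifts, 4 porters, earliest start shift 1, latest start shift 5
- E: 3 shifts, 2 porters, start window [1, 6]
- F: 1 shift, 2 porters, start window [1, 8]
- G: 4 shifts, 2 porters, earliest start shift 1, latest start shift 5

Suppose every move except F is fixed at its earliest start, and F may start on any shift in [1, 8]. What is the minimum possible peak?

F@1: s1:10  s2:8  s3:8  s4:6  s5:0  s6:0  s7:0  s8:0 → peak 10
F@2: s1:8  s2:10  s3:8  s4:6  s5:0  s6:0  s7:0  s8:0 → peak 10
F@3: s1:8  s2:8  s3:10  s4:6  s5:0  s6:0  s7:0  s8:0 → peak 10
F@4: s1:8  s2:8  s3:8  s4:8  s5:0  s6:0  s7:0  s8:0 → peak 8
F@5: s1:8  s2:8  s3:8  s4:6  s5:2  s6:0  s7:0  s8:0 → peak 8
F@6: s1:8  s2:8  s3:8  s4:6  s5:0  s6:2  s7:0  s8:0 → peak 8
F@7: s1:8  s2:8  s3:8  s4:6  s5:0  s6:0  s7:2  s8:0 → peak 8
F@8: s1:8  s2:8  s3:8  s4:6  s5:0  s6:0  s7:0  s8:2 → peak 8
Best is F@4, peak 8.

8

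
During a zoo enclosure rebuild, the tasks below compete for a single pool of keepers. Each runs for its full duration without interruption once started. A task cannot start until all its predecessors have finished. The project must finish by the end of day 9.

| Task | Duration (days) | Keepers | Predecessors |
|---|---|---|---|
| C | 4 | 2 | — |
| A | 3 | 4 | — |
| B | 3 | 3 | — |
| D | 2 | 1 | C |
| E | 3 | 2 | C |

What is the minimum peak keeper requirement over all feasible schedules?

6

Early-start (C@1, A@1, B@1, D@5, E@5) gives peak 9: d1:9  d2:9  d3:9  d4:2  d5:3  d6:3  d7:2  d8:0  d9:0.
Shift B→4.
Schedule C@1, A@1, B@4, D@5, E@5: d1:6  d2:6  d3:6  d4:5  d5:6  d6:6  d7:2  d8:0  d9:0 — peak 6.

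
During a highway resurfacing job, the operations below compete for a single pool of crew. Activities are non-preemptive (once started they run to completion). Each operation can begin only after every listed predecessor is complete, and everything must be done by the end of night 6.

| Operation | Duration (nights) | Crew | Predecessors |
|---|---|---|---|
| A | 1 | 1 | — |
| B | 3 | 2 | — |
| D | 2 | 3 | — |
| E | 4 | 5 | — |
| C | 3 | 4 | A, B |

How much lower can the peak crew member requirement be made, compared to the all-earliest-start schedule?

2

Early-start peak: n1:11  n2:10  n3:7  n4:9  n5:4  n6:4 ⇒ 11.
Leveled (A@1, B@1, D@1, E@3, C@4): n1:6  n2:5  n3:7  n4:9  n5:9  n6:9 ⇒ 9.
Reduction 11 − 9 = 2.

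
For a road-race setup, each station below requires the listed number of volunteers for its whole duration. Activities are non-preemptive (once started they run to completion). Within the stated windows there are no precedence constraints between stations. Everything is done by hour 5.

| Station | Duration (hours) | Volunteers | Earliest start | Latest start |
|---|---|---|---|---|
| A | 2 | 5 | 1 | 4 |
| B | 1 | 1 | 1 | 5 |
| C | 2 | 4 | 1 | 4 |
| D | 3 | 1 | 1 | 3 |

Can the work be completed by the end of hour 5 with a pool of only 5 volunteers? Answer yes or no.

Schedule A@1, B@3, C@4, D@3: h1:5  h2:5  h3:2  h4:5  h5:5 — peak 5 ≤ 5.

yes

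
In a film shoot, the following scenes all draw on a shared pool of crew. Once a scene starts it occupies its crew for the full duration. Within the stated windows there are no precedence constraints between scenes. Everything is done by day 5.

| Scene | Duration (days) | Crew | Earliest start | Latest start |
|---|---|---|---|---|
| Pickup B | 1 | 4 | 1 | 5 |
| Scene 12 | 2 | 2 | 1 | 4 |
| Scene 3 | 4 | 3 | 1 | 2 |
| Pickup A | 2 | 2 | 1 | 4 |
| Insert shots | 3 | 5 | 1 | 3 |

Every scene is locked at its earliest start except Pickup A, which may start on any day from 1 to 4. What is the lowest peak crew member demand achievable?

14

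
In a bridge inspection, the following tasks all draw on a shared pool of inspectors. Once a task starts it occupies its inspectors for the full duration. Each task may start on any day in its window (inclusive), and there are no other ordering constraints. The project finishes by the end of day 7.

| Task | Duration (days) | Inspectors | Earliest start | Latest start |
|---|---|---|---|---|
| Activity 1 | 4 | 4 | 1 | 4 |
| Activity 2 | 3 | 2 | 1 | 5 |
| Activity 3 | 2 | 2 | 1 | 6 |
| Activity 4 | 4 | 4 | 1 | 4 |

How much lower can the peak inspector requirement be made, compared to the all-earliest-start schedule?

Early-start peak: d1:12  d2:12  d3:10  d4:8  d5:0  d6:0  d7:0 ⇒ 12.
Leveled (Activity 1@1, Activity 2@1, Activity 3@1, Activity 4@4): d1:8  d2:8  d3:6  d4:8  d5:4  d6:4  d7:4 ⇒ 8.
Reduction 12 − 8 = 4.

4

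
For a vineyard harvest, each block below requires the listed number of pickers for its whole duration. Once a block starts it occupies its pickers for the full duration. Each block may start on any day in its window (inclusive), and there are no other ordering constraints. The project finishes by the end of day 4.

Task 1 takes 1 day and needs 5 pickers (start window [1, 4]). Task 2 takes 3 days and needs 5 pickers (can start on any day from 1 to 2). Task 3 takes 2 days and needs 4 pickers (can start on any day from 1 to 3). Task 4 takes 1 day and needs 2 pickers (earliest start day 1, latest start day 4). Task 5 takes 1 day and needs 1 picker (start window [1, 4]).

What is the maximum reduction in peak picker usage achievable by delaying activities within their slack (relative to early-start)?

8

Early-start peak: d1:17  d2:9  d3:5  d4:0 ⇒ 17.
Leveled (Task 1@1, Task 2@2, Task 3@1, Task 4@3, Task 5@3): d1:9  d2:9  d3:8  d4:5 ⇒ 9.
Reduction 17 − 9 = 8.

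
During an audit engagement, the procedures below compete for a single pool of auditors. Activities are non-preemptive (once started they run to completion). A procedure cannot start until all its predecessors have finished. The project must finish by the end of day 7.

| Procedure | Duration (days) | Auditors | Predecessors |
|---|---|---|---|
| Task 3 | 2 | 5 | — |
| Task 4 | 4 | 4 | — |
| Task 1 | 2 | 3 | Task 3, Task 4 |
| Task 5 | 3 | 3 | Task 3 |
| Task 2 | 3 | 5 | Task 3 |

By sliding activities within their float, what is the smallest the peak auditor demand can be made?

9

Early-start (Task 3@1, Task 4@1, Task 1@5, Task 5@3, Task 2@3) gives peak 12: d1:9  d2:9  d3:12  d4:12  d5:11  d6:3  d7:0.
Shift Task 1→6, Task 2→5.
Schedule Task 3@1, Task 4@1, Task 1@6, Task 5@3, Task 2@5: d1:9  d2:9  d3:7  d4:7  d5:8  d6:8  d7:8 — peak 9.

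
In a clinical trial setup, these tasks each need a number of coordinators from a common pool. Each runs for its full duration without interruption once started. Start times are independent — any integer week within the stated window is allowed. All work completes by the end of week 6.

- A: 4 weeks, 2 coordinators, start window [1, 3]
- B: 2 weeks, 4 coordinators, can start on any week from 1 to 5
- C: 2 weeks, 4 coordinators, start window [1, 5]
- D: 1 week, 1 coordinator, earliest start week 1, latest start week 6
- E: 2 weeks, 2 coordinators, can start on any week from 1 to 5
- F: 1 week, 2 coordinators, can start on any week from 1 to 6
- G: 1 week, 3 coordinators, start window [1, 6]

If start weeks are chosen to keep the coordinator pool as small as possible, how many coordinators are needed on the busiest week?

Early-start (A@1, B@1, C@1, D@1, E@1, F@1, G@1) gives peak 18: w1:18  w2:12  w3:2  w4:2  w5:0  w6:0.
Shift C→3, D→5, E→5, F→5, G→6.
Schedule A@1, B@1, C@3, D@5, E@5, F@5, G@6: w1:6  w2:6  w3:6  w4:6  w5:5  w6:5 — peak 6.
Total coordinator-weeks = 34 over 6 weeks ⇒ peak ≥ ⌈34/6⌉ = 6, so 6 is optimal.

6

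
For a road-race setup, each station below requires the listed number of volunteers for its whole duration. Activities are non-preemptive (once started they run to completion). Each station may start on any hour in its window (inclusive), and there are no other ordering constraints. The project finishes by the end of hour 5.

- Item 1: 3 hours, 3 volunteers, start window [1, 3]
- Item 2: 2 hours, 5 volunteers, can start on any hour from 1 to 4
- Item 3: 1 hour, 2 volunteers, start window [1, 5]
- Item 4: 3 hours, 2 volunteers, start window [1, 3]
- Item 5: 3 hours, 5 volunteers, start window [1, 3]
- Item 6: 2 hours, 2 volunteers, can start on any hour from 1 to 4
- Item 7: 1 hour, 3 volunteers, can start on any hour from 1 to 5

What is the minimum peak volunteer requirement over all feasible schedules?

Early-start (Item 1@1, Item 2@1, Item 3@1, Item 4@1, Item 5@1, Item 6@1, Item 7@1) gives peak 22: h1:22  h2:17  h3:10  h4:0  h5:0.
Shift Item 4→2, Item 5→3, Item 6→4, Item 7→5.
Schedule Item 1@1, Item 2@1, Item 3@1, Item 4@2, Item 5@3, Item 6@4, Item 7@5: h1:10  h2:10  h3:10  h4:9  h5:10 — peak 10.
Total volunteer-hours = 49 over 5 hours ⇒ peak ≥ ⌈49/5⌉ = 10, so 10 is optimal.

10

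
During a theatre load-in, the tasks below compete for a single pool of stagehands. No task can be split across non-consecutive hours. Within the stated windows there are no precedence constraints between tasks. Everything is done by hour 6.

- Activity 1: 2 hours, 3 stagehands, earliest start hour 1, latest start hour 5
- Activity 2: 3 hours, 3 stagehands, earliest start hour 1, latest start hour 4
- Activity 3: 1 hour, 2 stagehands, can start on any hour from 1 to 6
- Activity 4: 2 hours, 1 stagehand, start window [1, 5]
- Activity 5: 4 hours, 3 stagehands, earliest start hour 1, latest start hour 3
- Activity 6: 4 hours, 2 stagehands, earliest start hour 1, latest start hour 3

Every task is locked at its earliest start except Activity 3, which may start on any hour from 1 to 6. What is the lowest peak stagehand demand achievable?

Activity 3@1: h1:14  h2:12  h3:8  h4:5  h5:0  h6:0 → peak 14
Activity 3@2: h1:12  h2:14  h3:8  h4:5  h5:0  h6:0 → peak 14
Activity 3@3: h1:12  h2:12  h3:10  h4:5  h5:0  h6:0 → peak 12
Activity 3@4: h1:12  h2:12  h3:8  h4:7  h5:0  h6:0 → peak 12
Activity 3@5: h1:12  h2:12  h3:8  h4:5  h5:2  h6:0 → peak 12
Activity 3@6: h1:12  h2:12  h3:8  h4:5  h5:0  h6:2 → peak 12
Best is Activity 3@3, peak 12.

12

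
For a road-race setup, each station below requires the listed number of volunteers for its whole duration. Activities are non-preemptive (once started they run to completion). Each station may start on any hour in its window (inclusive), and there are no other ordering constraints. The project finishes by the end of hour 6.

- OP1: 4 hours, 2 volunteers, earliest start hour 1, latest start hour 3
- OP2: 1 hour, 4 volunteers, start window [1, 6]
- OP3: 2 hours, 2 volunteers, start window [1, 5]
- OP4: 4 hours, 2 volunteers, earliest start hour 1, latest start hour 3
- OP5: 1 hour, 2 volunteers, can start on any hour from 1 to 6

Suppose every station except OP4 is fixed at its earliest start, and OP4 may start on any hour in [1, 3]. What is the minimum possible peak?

OP4@1: h1:12  h2:6  h3:4  h4:4  h5:0  h6:0 → peak 12
OP4@2: h1:10  h2:6  h3:4  h4:4  h5:2  h6:0 → peak 10
OP4@3: h1:10  h2:4  h3:4  h4:4  h5:2  h6:2 → peak 10
Best is OP4@2, peak 10.

10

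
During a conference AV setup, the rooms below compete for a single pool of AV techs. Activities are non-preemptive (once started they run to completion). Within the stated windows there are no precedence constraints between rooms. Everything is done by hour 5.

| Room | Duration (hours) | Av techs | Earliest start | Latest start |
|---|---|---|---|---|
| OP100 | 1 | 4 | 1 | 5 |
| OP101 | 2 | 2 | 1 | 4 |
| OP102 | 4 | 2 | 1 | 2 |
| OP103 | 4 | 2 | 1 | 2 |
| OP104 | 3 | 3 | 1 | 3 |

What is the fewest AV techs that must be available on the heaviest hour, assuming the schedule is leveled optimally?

7

Early-start (OP100@1, OP101@1, OP102@1, OP103@1, OP104@1) gives peak 13: h1:13  h2:9  h3:7  h4:4  h5:0.
Shift OP102→2, OP103→2, OP104→3.
Schedule OP100@1, OP101@1, OP102@2, OP103@2, OP104@3: h1:6  h2:6  h3:7  h4:7  h5:7 — peak 7.
Total AV tech-hours = 33 over 5 hours ⇒ peak ≥ ⌈33/5⌉ = 7, so 7 is optimal.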